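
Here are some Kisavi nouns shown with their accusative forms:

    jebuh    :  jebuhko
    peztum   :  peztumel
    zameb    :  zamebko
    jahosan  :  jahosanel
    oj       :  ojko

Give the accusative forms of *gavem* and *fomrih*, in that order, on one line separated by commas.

The suffix is conditioned by the final consonant: -el when the stem ends in a nasal (*peztum*, *jahosan*); -ko when the stem ends in a non-nasal consonant (*jebuh*, *zameb*, *oj*).
*gavem*: final consonant = /m/, a nasal → -el → *gavemel*.
The final consonant of *fomrih* is /h/, which is non-nasal, so the suffix is -ko, giving *fomrihko*.

gavemel, fomrihko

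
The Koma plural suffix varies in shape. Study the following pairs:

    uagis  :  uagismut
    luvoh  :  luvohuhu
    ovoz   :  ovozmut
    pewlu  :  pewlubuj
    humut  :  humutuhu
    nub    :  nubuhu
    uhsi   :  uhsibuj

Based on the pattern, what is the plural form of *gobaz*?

Looking at the final sound of each stem: -mut when the stem ends in a sibilant (*uagis*, *ovoz*); -uhu when the stem ends in a non-sibilant consonant (*luvoh*, *humut*, *nub*); -buj when the stem ends in a vowel (*pewlu*, *uhsi*).
The final sound of *gobaz* is /z/, which is a sibilant, so the suffix is -mut, giving *gobazmut*.

gobazmut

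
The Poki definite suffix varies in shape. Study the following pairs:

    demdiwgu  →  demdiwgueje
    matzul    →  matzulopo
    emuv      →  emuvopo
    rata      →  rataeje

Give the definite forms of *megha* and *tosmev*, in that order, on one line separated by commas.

meghaeje, tosmevopo

The suffix is conditioned by the final sound: -opo when the stem ends in a consonant (*matzul*, *emuv*); -eje when the stem ends in a vowel (*demdiwgu*, *rata*).
The final sound of *megha* is /a/, which is a vowel, so the suffix is -eje, giving *meghaeje*.
The final sound of *tosmev* is /v/, which is a consonant, so the suffix is -opo, giving *tosmevopo*.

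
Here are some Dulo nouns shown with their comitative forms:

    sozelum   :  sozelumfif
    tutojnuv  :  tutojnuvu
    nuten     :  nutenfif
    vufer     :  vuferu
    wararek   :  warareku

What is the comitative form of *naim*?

Looking at the final consonant of each stem: -fif when the stem ends in a nasal (*sozelum*, *nuten*); -u when the stem ends in a non-nasal consonant (*tutojnuv*, *vufer*, *wararek*).
The final consonant of *naim* is /m/, which is a nasal, so the suffix is -fif, giving *naimfif*.

naimfif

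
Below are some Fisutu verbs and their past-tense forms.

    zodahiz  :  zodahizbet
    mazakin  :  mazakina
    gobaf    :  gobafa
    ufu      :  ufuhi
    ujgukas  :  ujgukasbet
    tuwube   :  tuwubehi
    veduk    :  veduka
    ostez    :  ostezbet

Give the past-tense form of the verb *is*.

isbet

The suffix is conditioned by the final sound: -bet when the stem ends in a sibilant (*zodahiz*, *ujgukas*, *ostez*); -a when the stem ends in a non-sibilant consonant (*mazakin*, *gobaf*, *veduk*); -hi when the stem ends in a vowel (*ufu*, *tuwube*).
*is* — final sound /s/ (a sibilant) → -bet → *isbet*.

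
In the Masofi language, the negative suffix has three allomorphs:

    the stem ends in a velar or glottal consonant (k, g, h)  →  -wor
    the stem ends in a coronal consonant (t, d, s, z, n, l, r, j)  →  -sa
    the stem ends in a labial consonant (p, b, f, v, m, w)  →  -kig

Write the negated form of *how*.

howkig

The final consonant of *how* is /w/, which is labial, so the suffix is -kig, giving *howkig*.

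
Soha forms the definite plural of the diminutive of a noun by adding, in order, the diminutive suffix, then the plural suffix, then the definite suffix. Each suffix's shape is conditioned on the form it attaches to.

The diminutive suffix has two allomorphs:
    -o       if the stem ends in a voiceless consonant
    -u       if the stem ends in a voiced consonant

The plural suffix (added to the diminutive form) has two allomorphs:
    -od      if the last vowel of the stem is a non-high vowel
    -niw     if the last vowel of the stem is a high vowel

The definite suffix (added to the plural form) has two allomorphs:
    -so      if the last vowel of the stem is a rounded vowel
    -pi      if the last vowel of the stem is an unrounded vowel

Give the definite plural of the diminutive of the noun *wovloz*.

Since the final consonant of *wovloz* is /z/ (voiced), it takes -u, giving *wovlozu*.
Since the last vowel of the diminutive form *wovlozu* is /u/ (a high vowel), it takes -niw, giving *wovlozuniw*.
The plural form *wovlozuniw* — last vowel /i/ (an unrounded vowel) → -pi → *wovlozuniwpi*.

wovlozuniwpi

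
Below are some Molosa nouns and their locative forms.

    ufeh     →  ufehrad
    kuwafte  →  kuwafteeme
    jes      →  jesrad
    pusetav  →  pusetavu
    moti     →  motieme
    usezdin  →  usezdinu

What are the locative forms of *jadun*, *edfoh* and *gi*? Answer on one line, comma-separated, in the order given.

jadunu, edfohrad, gieme

Looking at the final sound of each stem: -rad when the stem ends in a voiceless consonant (*ufeh*, *jes*); -u when the stem ends in a voiced consonant (*pusetav*, *usezdin*); -eme when the stem ends in a vowel (*kuwafte*, *moti*).
Since the final sound of *jadun* is /n/ (a voiced consonant), it takes -u, giving *jadunu*.
The final sound of *edfoh* is /h/, which is a voiceless consonant, so the suffix is -rad, giving *edfohrad*.
Since the final sound of *gi* is /i/ (a vowel), it takes -eme, giving *gieme*.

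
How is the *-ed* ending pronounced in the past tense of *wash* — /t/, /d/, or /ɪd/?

/t/

The stem *wash* ends in a voiceless consonant other than /t/.
The -ed suffix is realized as /ɪd/ after /t, d/; as /t/ after other voiceless consonants; and as /d/ after other voiced sounds.
So -ed on *wash* is pronounced /t/.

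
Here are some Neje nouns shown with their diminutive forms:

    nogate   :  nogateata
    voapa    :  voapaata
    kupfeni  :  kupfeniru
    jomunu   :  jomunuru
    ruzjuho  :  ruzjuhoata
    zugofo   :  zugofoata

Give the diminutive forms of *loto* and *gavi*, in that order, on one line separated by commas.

lotoata, gaviru

Looking at the last vowel of each stem: -ru when the last vowel of the stem is a high vowel (*kupfeni*, *jomunu*); -ata when the last vowel of the stem is a non-high vowel (*nogate*, *voapa*, *ruzjuho*, *zugofo*).
Since the last vowel of *loto* is /o/ (a non-high vowel), it takes -ata, giving *lotoata*.
*gavi*: last vowel = /i/, a high vowel → -ru → *gaviru*.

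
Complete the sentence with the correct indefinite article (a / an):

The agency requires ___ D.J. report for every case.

a

The indefinite article is chosen by the initial *sound* of the following word, not its spelling.
The initialism *D.J.* is read letter by letter; the first letter, D, is pronounced /diː/, which begins with a consonant sound.
So the article is *a*: The agency requires a D.J. report for every case.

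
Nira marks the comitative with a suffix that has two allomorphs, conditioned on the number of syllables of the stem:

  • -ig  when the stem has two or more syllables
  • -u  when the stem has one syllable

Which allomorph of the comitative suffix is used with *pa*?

-u

*pa* (one syllable) → -u.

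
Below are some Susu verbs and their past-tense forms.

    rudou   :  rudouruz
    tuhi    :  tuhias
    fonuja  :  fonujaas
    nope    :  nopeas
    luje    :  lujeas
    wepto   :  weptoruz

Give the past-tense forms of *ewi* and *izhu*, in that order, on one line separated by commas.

ewias, izhuruz

Looking at the last vowel of each stem: -ruz when the last vowel of the stem is a rounded vowel (*rudou*, *wepto*); -as when the last vowel of the stem is an unrounded vowel (*tuhi*, *fonuja*, *nope*, *luje*).
Since the last vowel of *ewi* is /i/ (an unrounded vowel), it takes -as, giving *ewias*.
Since the last vowel of *izhu* is /u/ (a rounded vowel), it takes -ruz, giving *izhuruz*.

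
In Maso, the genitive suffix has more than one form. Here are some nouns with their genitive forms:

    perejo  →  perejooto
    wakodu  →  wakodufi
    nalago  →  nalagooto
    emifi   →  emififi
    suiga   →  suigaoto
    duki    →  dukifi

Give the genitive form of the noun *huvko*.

The alternation tracks the last vowel of the stem — -fi when the last vowel of the stem is a high vowel (*wakodu*, *emifi*, *duki*); -oto when the last vowel of the stem is a non-high vowel (*perejo*, *nalago*, *suiga*).
The last vowel of *huvko* is /o/, which is a non-high vowel, so the suffix is -oto, giving *huvkooto*.

huvkooto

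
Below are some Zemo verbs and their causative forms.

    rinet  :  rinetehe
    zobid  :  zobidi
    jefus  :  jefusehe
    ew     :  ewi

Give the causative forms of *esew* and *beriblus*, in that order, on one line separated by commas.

Looking at the final consonant of each stem: -ehe when the stem ends in a voiceless consonant (*rinet*, *jefus*); -i when the stem ends in a voiced consonant (*zobid*, *ew*).
The final consonant of *esew* is /w/, which is voiced, so the suffix is -i, giving *esewi*.
*beriblus*: final consonant = /s/, voiceless → -ehe → *beriblusehe*.

esewi, beriblusehe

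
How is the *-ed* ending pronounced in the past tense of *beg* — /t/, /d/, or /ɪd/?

The stem *beg* ends in a voiced sound other than /d/.
The -ed suffix is realized as /ɪd/ after /t, d/; as /t/ after other voiceless consonants; and as /d/ after other voiced sounds.
So -ed on *beg* is pronounced /d/.

/d/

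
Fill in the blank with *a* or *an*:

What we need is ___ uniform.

a

The indefinite article is chosen by the initial *sound* of the following word, not its spelling.
*uniform* begins with the sound /juː/ (u pronounced /juː/) — a consonant sound.
So the article is *a*: What we need is a uniform.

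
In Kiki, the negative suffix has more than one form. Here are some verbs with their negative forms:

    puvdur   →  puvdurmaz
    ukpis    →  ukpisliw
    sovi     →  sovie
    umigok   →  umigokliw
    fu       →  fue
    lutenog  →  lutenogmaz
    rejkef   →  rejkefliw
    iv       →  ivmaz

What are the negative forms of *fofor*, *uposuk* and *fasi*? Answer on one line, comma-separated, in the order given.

foformaz, uposukliw, fasie

Looking at the final sound of each stem: -liw when the stem ends in a voiceless consonant (*ukpis*, *umigok*, *rejkef*); -maz when the stem ends in a voiced consonant (*puvdur*, *lutenog*, *iv*); -e when the stem ends in a vowel (*sovi*, *fu*).
Since the final sound of *fofor* is /r/ (a voiced consonant), it takes -maz, giving *foformaz*.
Since the final sound of *uposuk* is /k/ (a voiceless consonant), it takes -liw, giving *uposukliw*.
Since the final sound of *fasi* is /i/ (a vowel), it takes -e, giving *fasie*.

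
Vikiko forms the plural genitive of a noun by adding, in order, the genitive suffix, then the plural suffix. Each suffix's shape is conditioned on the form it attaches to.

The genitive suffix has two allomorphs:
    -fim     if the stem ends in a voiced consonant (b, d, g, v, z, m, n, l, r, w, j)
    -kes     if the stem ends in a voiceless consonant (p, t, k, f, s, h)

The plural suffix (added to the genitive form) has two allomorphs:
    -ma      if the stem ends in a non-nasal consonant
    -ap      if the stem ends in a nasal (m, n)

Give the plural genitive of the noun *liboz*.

Since the final consonant of *liboz* is /z/ (voiced), it takes -fim, giving *libozfim*.
The final consonant of the genitive form *libozfim* is /m/, which is a nasal, so the plural suffix is -ap, giving *libozfimap*.

libozfimap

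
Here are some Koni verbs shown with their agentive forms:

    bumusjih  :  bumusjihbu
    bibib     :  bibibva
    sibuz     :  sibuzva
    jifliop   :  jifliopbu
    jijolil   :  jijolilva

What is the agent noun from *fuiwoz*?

Looking at the final consonant of each stem: -bu when the stem ends in a voiceless consonant (*bumusjih*, *jifliop*); -va when the stem ends in a voiced consonant (*bibib*, *sibuz*, *jijolil*).
*fuiwoz* — final consonant /z/ (voiced) → -va → *fuiwozva*.

fuiwozva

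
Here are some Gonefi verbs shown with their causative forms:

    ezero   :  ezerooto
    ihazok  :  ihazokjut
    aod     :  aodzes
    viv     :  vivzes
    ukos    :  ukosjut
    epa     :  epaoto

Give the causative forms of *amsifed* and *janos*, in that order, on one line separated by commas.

The alternation tracks the final sound of the stem — -jut when the stem ends in a voiceless consonant (*ihazok*, *ukos*); -zes when the stem ends in a voiced consonant (*aod*, *viv*); -oto when the stem ends in a vowel (*ezero*, *epa*).
Since the final sound of *amsifed* is /d/ (a voiced consonant), it takes -zes, giving *amsifedzes*.
Since the final sound of *janos* is /s/ (a voiceless consonant), it takes -jut, giving *janosjut*.

amsifedzes, janosjut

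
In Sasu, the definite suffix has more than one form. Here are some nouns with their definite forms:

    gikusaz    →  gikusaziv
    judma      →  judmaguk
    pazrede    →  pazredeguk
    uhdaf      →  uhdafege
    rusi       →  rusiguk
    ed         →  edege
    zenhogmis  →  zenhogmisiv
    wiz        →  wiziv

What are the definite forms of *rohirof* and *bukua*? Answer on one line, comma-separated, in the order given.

The suffix is conditioned by the final sound: -iv when the stem ends in a sibilant (*gikusaz*, *zenhogmis*, *wiz*); -ege when the stem ends in a non-sibilant consonant (*uhdaf*, *ed*); -guk when the stem ends in a vowel (*judma*, *pazrede*, *rusi*).
*rohirof* — final sound /f/ (a non-sibilant consonant) → -ege → *rohirofege*.
*bukua*: final sound = /a/, a vowel → -guk → *bukuaguk*.

rohirofege, bukuaguk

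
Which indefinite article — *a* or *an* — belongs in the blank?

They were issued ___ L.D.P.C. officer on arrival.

The indefinite article is chosen by the initial *sound* of the following word, not its spelling.
The initialism *L.D.P.C.* is read letter by letter; the first letter, L, is pronounced /ɛl/, which begins with a vowel sound.
So the article is *an*: They were issued an L.D.P.C. officer on arrival.

an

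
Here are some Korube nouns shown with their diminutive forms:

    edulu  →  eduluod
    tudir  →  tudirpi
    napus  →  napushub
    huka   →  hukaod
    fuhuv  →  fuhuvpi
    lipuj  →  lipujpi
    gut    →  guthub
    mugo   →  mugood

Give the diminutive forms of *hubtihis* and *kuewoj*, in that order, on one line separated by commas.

hubtihishub, kuewojpi

The alternation tracks the final sound of the stem — -hub when the stem ends in a voiceless consonant (*napus*, *gut*); -pi when the stem ends in a voiced consonant (*tudir*, *fuhuv*, *lipuj*); -od when the stem ends in a vowel (*edulu*, *huka*, *mugo*).
The final sound of *hubtihis* is /s/, which is a voiceless consonant, so the suffix is -hub, giving *hubtihishub*.
*kuewoj*: final sound = /j/, a voiced consonant → -pi → *kuewojpi*.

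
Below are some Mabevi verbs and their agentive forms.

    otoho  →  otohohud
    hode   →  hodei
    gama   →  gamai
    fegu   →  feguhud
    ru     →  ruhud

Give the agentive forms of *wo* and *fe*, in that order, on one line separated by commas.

wohud, fei

Looking at the last vowel of each stem: -hud when the last vowel of the stem is a rounded vowel (*otoho*, *fegu*, *ru*); -i when the last vowel of the stem is an unrounded vowel (*hode*, *gama*).
*wo* — last vowel /o/ (a rounded vowel) → -hud → *wohud*.
*fe* — last vowel /e/ (an unrounded vowel) → -i → *fei*.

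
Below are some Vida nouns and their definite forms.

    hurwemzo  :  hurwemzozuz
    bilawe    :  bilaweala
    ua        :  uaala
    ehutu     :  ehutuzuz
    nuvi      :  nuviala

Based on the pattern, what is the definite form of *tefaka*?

The suffix is conditioned by the last vowel: -zuz when the last vowel of the stem is a rounded vowel (*hurwemzo*, *ehutu*); -ala when the last vowel of the stem is an unrounded vowel (*bilawe*, *ua*, *nuvi*).
Since the last vowel of *tefaka* is /a/ (an unrounded vowel), it takes -ala, giving *tefakaala*.

tefakaala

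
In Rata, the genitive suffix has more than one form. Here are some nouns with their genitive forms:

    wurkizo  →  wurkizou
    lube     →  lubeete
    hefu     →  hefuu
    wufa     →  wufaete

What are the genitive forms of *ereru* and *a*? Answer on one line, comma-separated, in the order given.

The alternation tracks the last vowel of the stem — -u when the last vowel of the stem is a rounded vowel (*wurkizo*, *hefu*); -ete when the last vowel of the stem is an unrounded vowel (*lube*, *wufa*).
The last vowel of *ereru* is /u/, which is a rounded vowel, so the suffix is -u, giving *ereruu*.
*a* — last vowel /a/ (an unrounded vowel) → -ete → *aete*.

ereruu, aete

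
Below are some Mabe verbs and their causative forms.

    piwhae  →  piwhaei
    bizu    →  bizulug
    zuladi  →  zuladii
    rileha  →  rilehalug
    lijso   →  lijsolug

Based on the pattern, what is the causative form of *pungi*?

pungii

The pattern is front/back vowel harmony: -i when the last vowel of the stem is a front vowel (*piwhae*, *zuladi*); -lug when the last vowel of the stem is a back vowel (*bizu*, *rileha*, *lijso*).
*pungi*: last vowel = /i/, a front vowel → -i → *pungii*.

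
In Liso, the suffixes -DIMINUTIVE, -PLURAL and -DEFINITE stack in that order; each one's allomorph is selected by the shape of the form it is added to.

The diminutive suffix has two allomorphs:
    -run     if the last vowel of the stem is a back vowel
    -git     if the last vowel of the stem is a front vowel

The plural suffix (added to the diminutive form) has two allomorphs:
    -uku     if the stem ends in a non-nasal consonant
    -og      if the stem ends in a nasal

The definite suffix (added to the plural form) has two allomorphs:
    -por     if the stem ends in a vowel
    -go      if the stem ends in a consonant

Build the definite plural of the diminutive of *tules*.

*tules*: last vowel = /e/, a front vowel → -git → *tulesgit*.
The diminutive form *tulesgit* — final consonant /t/ (non-nasal) → -uku → *tulesgituku*.
The plural form *tulesgituku* — final sound /u/ (a vowel) → -por → *tulesgitukupor*.

tulesgitukupor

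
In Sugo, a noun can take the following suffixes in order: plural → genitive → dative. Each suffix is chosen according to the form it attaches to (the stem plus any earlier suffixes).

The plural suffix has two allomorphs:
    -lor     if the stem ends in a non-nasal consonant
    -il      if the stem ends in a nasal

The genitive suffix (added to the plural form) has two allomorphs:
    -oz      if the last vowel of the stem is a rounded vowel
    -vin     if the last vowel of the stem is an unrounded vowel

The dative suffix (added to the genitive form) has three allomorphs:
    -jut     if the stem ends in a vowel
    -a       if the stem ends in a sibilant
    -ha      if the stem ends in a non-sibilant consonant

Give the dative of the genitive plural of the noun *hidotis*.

The final consonant of *hidotis* is /s/, which is non-nasal, so the plural suffix is -lor, giving *hidotislor*.
Since the last vowel of the plural form *hidotislor* is /o/ (a rounded vowel), it takes -oz, giving *hidotisloroz*.
Since the final sound of the genitive form *hidotisloroz* is /z/ (a sibilant), it takes -a, giving *hidotisloroza*.

hidotisloroza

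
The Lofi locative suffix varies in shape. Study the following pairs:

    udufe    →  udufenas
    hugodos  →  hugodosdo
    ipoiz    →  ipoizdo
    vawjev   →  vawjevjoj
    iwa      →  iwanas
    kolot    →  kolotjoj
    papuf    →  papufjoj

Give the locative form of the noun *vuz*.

The suffix is conditioned by the final sound: -do when the stem ends in a sibilant (*hugodos*, *ipoiz*); -joj when the stem ends in a non-sibilant consonant (*vawjev*, *kolot*, *papuf*); -nas when the stem ends in a vowel (*udufe*, *iwa*).
The final sound of *vuz* is /z/, which is a sibilant, so the suffix is -do, giving *vuzdo*.

vuzdo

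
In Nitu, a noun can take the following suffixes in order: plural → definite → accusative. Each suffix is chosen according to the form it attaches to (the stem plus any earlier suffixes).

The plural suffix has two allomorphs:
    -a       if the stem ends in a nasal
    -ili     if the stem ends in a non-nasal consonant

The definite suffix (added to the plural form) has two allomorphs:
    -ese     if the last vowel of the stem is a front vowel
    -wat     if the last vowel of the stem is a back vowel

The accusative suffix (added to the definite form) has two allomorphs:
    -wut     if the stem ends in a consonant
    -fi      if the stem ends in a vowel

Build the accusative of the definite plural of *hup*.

hupiliesefi

Since the final consonant of *hup* is /p/ (non-nasal), it takes -ili, giving *hupili*.
Since the last vowel of the plural form *hupili* is /i/ (a front vowel), it takes -ese, giving *hupiliese*.
The definite form *hupiliese* — final sound /e/ (a vowel) → -fi → *hupiliesefi*.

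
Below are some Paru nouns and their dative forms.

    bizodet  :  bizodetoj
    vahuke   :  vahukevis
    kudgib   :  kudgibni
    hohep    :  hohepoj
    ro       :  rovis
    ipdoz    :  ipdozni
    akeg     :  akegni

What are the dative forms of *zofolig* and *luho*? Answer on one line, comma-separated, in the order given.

The alternation tracks the final sound of the stem — -oj when the stem ends in a voiceless consonant (*bizodet*, *hohep*); -ni when the stem ends in a voiced consonant (*kudgib*, *ipdoz*, *akeg*); -vis when the stem ends in a vowel (*vahuke*, *ro*).
The final sound of *zofolig* is /g/, which is a voiced consonant, so the suffix is -ni, giving *zofoligni*.
Since the final sound of *luho* is /o/ (a vowel), it takes -vis, giving *luhovis*.

zofoligni, luhovis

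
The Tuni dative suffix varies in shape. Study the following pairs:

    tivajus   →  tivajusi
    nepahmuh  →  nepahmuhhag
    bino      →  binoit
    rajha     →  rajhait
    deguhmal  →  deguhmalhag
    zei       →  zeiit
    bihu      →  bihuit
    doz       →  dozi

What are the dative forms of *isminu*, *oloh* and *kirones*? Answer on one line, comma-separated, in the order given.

The suffix is conditioned by the final sound: -i when the stem ends in a sibilant (*tivajus*, *doz*); -hag when the stem ends in a non-sibilant consonant (*nepahmuh*, *deguhmal*); -it when the stem ends in a vowel (*bino*, *rajha*, *zei*, *bihu*).
*isminu*: final sound = /u/, a vowel → -it → *isminuit*.
*oloh* — final sound /h/ (a non-sibilant consonant) → -hag → *olohhag*.
*kirones*: final sound = /s/, a sibilant → -i → *kironesi*.

isminuit, olohhag, kironesi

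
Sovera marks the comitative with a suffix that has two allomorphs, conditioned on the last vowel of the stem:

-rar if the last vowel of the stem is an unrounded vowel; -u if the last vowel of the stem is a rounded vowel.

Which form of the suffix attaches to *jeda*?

-rar

*jeda*: last vowel = /a/, an unrounded vowel → -rar.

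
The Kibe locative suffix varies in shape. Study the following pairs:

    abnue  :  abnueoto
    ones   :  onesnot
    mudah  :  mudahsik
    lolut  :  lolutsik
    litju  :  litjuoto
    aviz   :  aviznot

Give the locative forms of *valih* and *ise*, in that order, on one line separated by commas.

valihsik, iseoto

The pattern is sibilance of the final sound: -not when the stem ends in a sibilant (*ones*, *aviz*); -sik when the stem ends in a non-sibilant consonant (*mudah*, *lolut*); -oto when the stem ends in a vowel (*abnue*, *litju*).
*valih* — final sound /h/ (a non-sibilant consonant) → -sik → *valihsik*.
The final sound of *ise* is /e/, which is a vowel, so the suffix is -oto, giving *iseoto*.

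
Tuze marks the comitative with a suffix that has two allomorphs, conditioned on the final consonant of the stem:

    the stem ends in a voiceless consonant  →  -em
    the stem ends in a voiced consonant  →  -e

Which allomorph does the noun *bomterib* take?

The final consonant of *bomterib* is /b/, which is voiced, so the suffix is -e.

-e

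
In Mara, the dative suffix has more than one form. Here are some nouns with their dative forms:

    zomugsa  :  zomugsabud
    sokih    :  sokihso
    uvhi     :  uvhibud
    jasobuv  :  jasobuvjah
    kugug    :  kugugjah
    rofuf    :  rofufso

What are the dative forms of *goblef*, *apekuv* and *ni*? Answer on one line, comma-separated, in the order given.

goblefso, apekuvjah, nibud

The pattern is voicing of the final sound: -so when the stem ends in a voiceless consonant (*sokih*, *rofuf*); -jah when the stem ends in a voiced consonant (*jasobuv*, *kugug*); -bud when the stem ends in a vowel (*zomugsa*, *uvhi*).
*goblef* — final sound /f/ (a voiceless consonant) → -so → *goblefso*.
Since the final sound of *apekuv* is /v/ (a voiced consonant), it takes -jah, giving *apekuvjah*.
The final sound of *ni* is /i/, which is a vowel, so the suffix is -bud, giving *nibud*.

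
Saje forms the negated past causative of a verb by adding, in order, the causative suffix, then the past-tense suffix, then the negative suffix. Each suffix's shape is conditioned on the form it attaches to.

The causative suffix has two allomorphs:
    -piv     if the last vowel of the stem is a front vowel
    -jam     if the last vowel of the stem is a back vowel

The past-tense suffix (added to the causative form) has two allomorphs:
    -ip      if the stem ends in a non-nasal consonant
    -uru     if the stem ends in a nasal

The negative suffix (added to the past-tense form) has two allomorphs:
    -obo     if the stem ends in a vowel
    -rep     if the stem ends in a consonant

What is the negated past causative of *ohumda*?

ohumdajamuruobo

*ohumda*: last vowel = /a/, a back vowel → -jam → *ohumdajam*.
The causative form *ohumdajam* — final consonant /m/ (a nasal) → -uru → *ohumdajamuru*.
The past-tense form *ohumdajamuru* — final sound /u/ (a vowel) → -obo → *ohumdajamuruobo*.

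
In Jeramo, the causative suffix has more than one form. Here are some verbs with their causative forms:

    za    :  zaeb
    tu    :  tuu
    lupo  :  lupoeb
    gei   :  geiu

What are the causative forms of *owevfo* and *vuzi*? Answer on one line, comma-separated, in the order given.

owevfoeb, vuziu

Looking at the last vowel of each stem: -u when the last vowel of the stem is a high vowel (*tu*, *gei*); -eb when the last vowel of the stem is a non-high vowel (*za*, *lupo*).
The last vowel of *owevfo* is /o/, which is a non-high vowel, so the suffix is -eb, giving *owevfoeb*.
Since the last vowel of *vuzi* is /i/ (a high vowel), it takes -u, giving *vuziu*.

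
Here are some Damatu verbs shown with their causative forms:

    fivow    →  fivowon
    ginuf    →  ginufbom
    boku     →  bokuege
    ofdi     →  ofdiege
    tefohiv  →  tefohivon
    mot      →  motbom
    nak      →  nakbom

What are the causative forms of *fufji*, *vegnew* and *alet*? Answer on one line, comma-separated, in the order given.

Looking at the final sound of each stem: -bom when the stem ends in a voiceless consonant (*ginuf*, *mot*, *nak*); -on when the stem ends in a voiced consonant (*fivow*, *tefohiv*); -ege when the stem ends in a vowel (*boku*, *ofdi*).
The final sound of *fufji* is /i/, which is a vowel, so the suffix is -ege, giving *fufjiege*.
Since the final sound of *vegnew* is /w/ (a voiced consonant), it takes -on, giving *vegnewon*.
The final sound of *alet* is /t/, which is a voiceless consonant, so the suffix is -bom, giving *aletbom*.

fufjiege, vegnewon, aletbom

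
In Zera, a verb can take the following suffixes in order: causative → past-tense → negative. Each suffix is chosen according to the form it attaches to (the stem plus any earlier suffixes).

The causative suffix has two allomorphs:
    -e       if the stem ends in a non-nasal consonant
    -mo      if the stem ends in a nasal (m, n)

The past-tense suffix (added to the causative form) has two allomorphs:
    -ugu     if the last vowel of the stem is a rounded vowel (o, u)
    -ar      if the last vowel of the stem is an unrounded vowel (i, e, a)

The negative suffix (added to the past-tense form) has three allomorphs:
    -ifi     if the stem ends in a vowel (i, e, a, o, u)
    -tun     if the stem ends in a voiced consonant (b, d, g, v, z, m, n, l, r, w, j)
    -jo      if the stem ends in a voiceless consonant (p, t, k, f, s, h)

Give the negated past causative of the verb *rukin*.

rukinmouguifi

*rukin* — final consonant /n/ (a nasal) → -mo → *rukinmo*.
The last vowel of the causative form *rukinmo* is /o/, which is a rounded vowel, so the past-tense suffix is -ugu, giving *rukinmougu*.
Since the final sound of the past-tense form *rukinmougu* is /u/ (a vowel), it takes -ifi, giving *rukinmouguifi*.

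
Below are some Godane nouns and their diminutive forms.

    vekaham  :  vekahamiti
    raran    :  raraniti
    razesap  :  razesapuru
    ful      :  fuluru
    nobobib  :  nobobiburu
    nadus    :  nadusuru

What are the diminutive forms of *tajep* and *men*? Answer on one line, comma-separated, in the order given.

The suffix is conditioned by the final consonant: -iti when the stem ends in a nasal (*vekaham*, *raran*); -uru when the stem ends in a non-nasal consonant (*razesap*, *ful*, *nobobib*, *nadus*).
*tajep* — final consonant /p/ (non-nasal) → -uru → *tajepuru*.
The final consonant of *men* is /n/, which is a nasal, so the suffix is -iti, giving *meniti*.

tajepuru, meniti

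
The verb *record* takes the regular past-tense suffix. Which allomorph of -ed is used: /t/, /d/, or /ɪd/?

/ɪd/

The stem *record* ends in /t/ or /d/.
The -ed suffix is realized as /ɪd/ after /t, d/; as /t/ after other voiceless consonants; and as /d/ after other voiced sounds.
So -ed on *record* is pronounced /ɪd/.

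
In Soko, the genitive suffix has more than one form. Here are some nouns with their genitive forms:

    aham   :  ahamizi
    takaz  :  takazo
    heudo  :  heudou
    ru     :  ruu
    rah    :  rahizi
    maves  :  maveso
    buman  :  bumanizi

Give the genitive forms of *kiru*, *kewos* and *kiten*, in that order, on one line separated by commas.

The pattern is sibilance of the final sound: -o when the stem ends in a sibilant (*takaz*, *maves*); -izi when the stem ends in a non-sibilant consonant (*aham*, *rah*, *buman*); -u when the stem ends in a vowel (*heudo*, *ru*).
*kiru*: final sound = /u/, a vowel → -u → *kiruu*.
Since the final sound of *kewos* is /s/ (a sibilant), it takes -o, giving *kewoso*.
*kiten*: final sound = /n/, a non-sibilant consonant → -izi → *kitenizi*.

kiruu, kewoso, kitenizi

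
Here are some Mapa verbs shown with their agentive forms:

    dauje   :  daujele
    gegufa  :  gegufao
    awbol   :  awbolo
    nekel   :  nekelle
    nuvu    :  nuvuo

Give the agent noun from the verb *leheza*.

The pattern is front/back vowel harmony: -le when the last vowel of the stem is a front vowel (*dauje*, *nekel*); -o when the last vowel of the stem is a back vowel (*gegufa*, *awbol*, *nuvu*).
*leheza*: last vowel = /a/, a back vowel → -o → *lehezao*.

lehezao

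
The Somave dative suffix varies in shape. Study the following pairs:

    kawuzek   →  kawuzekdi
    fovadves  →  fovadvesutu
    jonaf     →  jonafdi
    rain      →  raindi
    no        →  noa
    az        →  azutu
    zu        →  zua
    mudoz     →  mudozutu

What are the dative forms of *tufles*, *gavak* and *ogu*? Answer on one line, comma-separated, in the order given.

tuflesutu, gavakdi, ogua

The pattern is sibilance of the final sound: -utu when the stem ends in a sibilant (*fovadves*, *az*, *mudoz*); -di when the stem ends in a non-sibilant consonant (*kawuzek*, *jonaf*, *rain*); -a when the stem ends in a vowel (*no*, *zu*).
*tufles* — final sound /s/ (a sibilant) → -utu → *tuflesutu*.
*gavak*: final sound = /k/, a non-sibilant consonant → -di → *gavakdi*.
Since the final sound of *ogu* is /u/ (a vowel), it takes -a, giving *ogua*.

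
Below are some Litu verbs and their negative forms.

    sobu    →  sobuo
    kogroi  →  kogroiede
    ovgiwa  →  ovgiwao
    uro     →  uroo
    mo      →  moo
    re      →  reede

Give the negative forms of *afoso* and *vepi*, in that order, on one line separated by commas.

The pattern is front/back vowel harmony: -ede when the last vowel of the stem is a front vowel (*kogroi*, *re*); -o when the last vowel of the stem is a back vowel (*sobu*, *ovgiwa*, *uro*, *mo*).
*afoso*: last vowel = /o/, a back vowel → -o → *afosoo*.
*vepi* — last vowel /i/ (a front vowel) → -ede → *vepiede*.

afosoo, vepiede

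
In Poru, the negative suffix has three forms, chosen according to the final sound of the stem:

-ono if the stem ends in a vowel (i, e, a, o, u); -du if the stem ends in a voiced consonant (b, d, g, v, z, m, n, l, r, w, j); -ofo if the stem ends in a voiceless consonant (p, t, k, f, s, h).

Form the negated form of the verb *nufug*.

nufugdu

*nufug*: final sound = /g/, a voiced consonant → -du → *nufugdu*.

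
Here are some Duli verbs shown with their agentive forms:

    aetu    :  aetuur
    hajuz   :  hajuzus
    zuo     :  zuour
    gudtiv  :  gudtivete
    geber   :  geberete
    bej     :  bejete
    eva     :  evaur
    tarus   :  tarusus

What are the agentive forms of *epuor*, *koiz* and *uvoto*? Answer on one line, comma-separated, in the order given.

epuorete, koizus, uvotour

The suffix is conditioned by the final sound: -us when the stem ends in a sibilant (*hajuz*, *tarus*); -ete when the stem ends in a non-sibilant consonant (*gudtiv*, *geber*, *bej*); -ur when the stem ends in a vowel (*aetu*, *zuo*, *eva*).
*epuor* — final sound /r/ (a non-sibilant consonant) → -ete → *epuorete*.
*koiz* — final sound /z/ (a sibilant) → -us → *koizus*.
*uvoto* — final sound /o/ (a vowel) → -ur → *uvotour*.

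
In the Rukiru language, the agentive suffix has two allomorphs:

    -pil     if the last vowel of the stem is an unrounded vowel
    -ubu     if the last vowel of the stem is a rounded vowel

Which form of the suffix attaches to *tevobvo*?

-ubu

*tevobvo*: last vowel = /o/, a rounded vowel → -ubu.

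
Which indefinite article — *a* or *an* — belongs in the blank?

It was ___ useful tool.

The indefinite article is chosen by the initial *sound* of the following word, not its spelling.
*useful* begins with the sound /juː/ (u pronounced /juː/) — a consonant sound.
So the article is *a*: It was a useful tool.

a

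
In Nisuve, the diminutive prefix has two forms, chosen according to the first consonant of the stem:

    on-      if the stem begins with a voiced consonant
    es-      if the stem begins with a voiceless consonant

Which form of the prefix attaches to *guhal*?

*guhal*: first consonant = /g/, voiced → on-.

on-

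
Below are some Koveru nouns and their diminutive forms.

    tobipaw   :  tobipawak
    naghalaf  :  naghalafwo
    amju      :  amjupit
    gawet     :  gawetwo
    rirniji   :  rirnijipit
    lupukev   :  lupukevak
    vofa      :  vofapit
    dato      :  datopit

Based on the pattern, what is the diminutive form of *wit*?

witwo

The pattern is voicing of the final sound: -wo when the stem ends in a voiceless consonant (*naghalaf*, *gawet*); -ak when the stem ends in a voiced consonant (*tobipaw*, *lupukev*); -pit when the stem ends in a vowel (*amju*, *rirniji*, *vofa*, *dato*).
The final sound of *wit* is /t/, which is a voiceless consonant, so the suffix is -wo, giving *witwo*.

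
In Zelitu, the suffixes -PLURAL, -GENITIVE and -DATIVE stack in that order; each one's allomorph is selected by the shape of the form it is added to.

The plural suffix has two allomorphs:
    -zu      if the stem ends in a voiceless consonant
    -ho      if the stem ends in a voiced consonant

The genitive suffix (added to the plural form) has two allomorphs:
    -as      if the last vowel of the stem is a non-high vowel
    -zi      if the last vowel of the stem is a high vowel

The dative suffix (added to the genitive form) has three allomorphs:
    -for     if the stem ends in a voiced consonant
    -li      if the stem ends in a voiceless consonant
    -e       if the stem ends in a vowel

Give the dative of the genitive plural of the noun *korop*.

*korop*: final consonant = /p/, voiceless → -zu → *koropzu*.
The plural form *koropzu* — last vowel /u/ (a high vowel) → -zi → *koropzuzi*.
The genitive form *koropzuzi* — final sound /i/ (a vowel) → -e → *koropzuzie*.

koropzuzie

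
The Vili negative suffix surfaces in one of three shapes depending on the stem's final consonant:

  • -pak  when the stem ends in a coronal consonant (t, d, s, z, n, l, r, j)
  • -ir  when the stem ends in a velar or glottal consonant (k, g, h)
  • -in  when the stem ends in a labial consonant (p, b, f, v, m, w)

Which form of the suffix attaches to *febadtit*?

-pak

The final consonant of *febadtit* is /t/, which is coronal, so the suffix is -pak.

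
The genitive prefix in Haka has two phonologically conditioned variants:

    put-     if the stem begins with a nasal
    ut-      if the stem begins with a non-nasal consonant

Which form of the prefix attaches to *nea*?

put-

The first consonant of *nea* is /n/, which is a nasal, so the prefix is put-.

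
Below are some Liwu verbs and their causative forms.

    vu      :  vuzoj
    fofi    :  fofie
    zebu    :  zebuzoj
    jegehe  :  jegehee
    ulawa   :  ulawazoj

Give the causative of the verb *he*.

hee

The alternation tracks the last vowel of the stem — -e when the last vowel of the stem is a front vowel (*fofi*, *jegehe*); -zoj when the last vowel of the stem is a back vowel (*vu*, *zebu*, *ulawa*).
*he* — last vowel /e/ (a front vowel) → -e → *hee*.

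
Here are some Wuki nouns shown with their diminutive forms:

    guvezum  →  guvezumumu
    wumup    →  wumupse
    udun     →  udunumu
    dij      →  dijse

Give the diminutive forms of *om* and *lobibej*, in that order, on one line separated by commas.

The pattern is nasality of the final consonant: -umu when the stem ends in a nasal (*guvezum*, *udun*); -se when the stem ends in a non-nasal consonant (*wumup*, *dij*).
Since the final consonant of *om* is /m/ (a nasal), it takes -umu, giving *omumu*.
Since the final consonant of *lobibej* is /j/ (non-nasal), it takes -se, giving *lobibejse*.

omumu, lobibejse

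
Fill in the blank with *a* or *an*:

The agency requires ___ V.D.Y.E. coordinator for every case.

The indefinite article is chosen by the initial *sound* of the following word, not its spelling.
The initialism *V.D.Y.E.* is read letter by letter; the first letter, V, is pronounced /viː/, which begins with a consonant sound.
So the article is *a*: The agency requires a V.D.Y.E. coordinator for every case.

a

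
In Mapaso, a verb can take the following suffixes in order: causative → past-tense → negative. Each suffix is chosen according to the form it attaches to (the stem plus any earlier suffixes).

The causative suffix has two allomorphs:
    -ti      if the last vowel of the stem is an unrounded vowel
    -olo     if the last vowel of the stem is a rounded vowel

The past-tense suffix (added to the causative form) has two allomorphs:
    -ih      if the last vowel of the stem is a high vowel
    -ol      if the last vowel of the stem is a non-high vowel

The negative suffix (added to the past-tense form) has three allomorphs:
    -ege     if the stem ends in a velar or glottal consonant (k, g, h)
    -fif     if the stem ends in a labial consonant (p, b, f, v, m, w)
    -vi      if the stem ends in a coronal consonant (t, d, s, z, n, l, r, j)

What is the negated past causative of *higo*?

higooloolvi

Since the last vowel of *higo* is /o/ (a rounded vowel), it takes -olo, giving *higoolo*.
The last vowel of the causative form *higoolo* is /o/, which is a non-high vowel, so the past-tense suffix is -ol, giving *higoolool*.
The final consonant of the past-tense form *higoolool* is /l/, which is coronal, so the negative suffix is -vi, giving *higooloolvi*.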